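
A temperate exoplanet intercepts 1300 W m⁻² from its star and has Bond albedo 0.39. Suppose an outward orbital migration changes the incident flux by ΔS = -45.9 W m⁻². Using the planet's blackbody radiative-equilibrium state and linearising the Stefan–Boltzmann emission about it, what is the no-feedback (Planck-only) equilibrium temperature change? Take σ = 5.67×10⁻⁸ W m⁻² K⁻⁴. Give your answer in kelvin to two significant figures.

-2.1 K

Reference equilibrium: T_e = [S(1−α)/(4σ)]^(1/4) = 243.2 K.
Only a fraction (1−α) is absorbed and it's spread over 4πR², so ΔF = (1−α)ΔS/4 = -7.000 W m⁻².
Planck response: λ_P = 4σT_e³ = 4·5.67×10⁻⁸·(243.2)³ = 3.261 W m⁻²/K.
ΔT₀ = ΔF/λ_P = -7.000/3.261 = -2.15 K.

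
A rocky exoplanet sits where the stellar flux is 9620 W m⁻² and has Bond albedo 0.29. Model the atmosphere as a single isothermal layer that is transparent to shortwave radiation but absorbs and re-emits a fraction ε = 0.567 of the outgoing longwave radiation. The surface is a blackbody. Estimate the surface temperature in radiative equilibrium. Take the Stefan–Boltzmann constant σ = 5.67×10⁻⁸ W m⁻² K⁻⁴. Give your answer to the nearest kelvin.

At the top of the atmosphere, σT_e⁴ = S(1−α)/4 = 1708 W m⁻², giving T_e = 416.6 K.
Surface balance with a leaky layer gives σT_s⁴ = σT_e⁴·2/(2−ε), so T_s = T_e·[2/(2−0.567)]^(1/4) = 452.8 K.

453 kelvin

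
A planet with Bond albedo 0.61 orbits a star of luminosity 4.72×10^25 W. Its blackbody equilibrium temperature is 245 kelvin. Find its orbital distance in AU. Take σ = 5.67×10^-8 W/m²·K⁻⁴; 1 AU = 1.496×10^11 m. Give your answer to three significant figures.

The flux needed for this T is 4σT⁴/(1−0.61) = 2095 W/m².
Then d = [L/(4πS)]^(1/2) = 4.234×10^10 m, i.e. 0.2830 AU.

0.283 AU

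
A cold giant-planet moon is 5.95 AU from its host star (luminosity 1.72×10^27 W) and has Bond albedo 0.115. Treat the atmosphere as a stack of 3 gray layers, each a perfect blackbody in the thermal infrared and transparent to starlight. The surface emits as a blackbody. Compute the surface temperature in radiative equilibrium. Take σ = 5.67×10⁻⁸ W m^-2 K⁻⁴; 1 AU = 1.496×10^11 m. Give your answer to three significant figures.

d = 5.95 × 1.496×10^11 m = 8.901×10^11 m.
Spreading L over a sphere of radius d: S = 1.72×10^27/(4π·8.90×10^11²) = 172.8 W m^-2.
OLR = S(1−α)/4 = 38.22 W m^-2; the top layer radiates at T_e = 161.1 K.
Layer-by-layer balance gives σT_s⁴ = (N+1)σT_e⁴, so T_s = 4^¼·161.1 = 227.9 K.

228 K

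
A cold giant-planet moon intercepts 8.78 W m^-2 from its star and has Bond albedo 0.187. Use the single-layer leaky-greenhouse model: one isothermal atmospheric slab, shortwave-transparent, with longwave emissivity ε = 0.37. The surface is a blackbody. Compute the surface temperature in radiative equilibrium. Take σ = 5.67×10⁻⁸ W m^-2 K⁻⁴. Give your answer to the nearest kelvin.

The planet radiates to space at T_e = [S(1−α)/(4σ)]^(1/4) = 74.90 K.
For a single slab of emissivity ε, T_s⁴ = 2T_e⁴/(2−ε); thus T_s = 74.90·(1.227)^(1/4) = 78.83 K.

79 K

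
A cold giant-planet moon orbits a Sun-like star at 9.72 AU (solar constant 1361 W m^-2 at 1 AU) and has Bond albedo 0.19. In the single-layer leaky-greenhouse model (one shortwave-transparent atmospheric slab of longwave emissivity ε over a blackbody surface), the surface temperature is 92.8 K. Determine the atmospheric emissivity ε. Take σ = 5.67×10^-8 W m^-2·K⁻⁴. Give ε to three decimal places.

Flux at the orbit: S = 1361/(9.72)² = 14.41 W m^-2.
Effective temperature: T_e = [S(1−α)/(4σ)]^(1/4) = 84.69 K.
Since (2−ε)/2 = (T_e/T_s)⁴ = 0.6937, ε = 0.6126.

0.613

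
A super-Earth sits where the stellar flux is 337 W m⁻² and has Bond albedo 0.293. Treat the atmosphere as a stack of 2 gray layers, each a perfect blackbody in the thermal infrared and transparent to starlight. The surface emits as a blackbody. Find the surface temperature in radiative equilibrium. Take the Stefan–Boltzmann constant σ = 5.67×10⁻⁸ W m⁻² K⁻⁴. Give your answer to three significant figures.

237 kelvin

OLR = S(1−α)/4 = 59.56 W m⁻²; the top layer radiates at T_e = 180.0 K.
With N = 2 opaque layers, T_s = (N+1)^(1/4)·T_e = 3^(1/4)·180.0 = 236.9 K.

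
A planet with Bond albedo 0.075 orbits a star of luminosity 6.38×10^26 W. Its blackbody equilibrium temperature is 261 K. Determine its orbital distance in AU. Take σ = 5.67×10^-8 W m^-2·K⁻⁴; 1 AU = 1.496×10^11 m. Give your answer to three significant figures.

Energy balance gives S = 4σT⁴/(1−α) = 1138 W m^-2.
From L = 4πd²S, d = √(6.38×10^26/(4π·1138)) = 2.112×10^11 m = 1.412 AU.

1.41 AU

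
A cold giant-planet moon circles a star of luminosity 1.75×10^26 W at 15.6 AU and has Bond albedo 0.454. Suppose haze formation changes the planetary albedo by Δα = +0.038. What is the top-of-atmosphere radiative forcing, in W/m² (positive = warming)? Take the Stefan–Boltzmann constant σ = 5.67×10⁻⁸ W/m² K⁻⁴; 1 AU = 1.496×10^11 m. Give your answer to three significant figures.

-0.0243 W/m²

Orbital distance: d = 15.6 AU = 2.334×10^12 m.
Flux at the orbit: S = L/(4πd²) = 1.75×10^26/(4π·(2.33×10^12)²) = 2.557 W/m².
TOA radiative forcing: ΔF = −S·Δα/4 = −2.557·(+0.038)/4 = -0.02429 W/m².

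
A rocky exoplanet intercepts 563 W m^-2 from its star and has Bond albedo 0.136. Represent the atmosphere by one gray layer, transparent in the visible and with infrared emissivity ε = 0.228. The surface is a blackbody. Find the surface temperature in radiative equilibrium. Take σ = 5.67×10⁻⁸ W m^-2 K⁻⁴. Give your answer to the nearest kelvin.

Effective emission temperature (TOA balance): σT_e⁴ = S(1−α)/4 = 121.6 W m^-2 → T_e = 215.2 K.
Surface balance with a leaky layer gives σT_s⁴ = σT_e⁴·2/(2−ε), so T_s = T_e·[2/(2−0.228)]^(1/4) = 221.8 K.

222 K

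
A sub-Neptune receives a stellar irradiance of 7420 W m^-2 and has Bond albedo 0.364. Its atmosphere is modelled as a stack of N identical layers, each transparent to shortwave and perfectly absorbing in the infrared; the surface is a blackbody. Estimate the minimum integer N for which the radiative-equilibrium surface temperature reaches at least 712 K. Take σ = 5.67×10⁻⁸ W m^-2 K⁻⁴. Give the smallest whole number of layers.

OLR = S(1−α)/4 = 1180 W m^-2; the top layer radiates at T_e = 379.8 K.
Need (N+1)T_e⁴ ≥ T_s⁴, i.e. N+1 ≥ (712/379.8)⁴ = 12.351.
So N ≥ 11.351; the smallest integer is N = 12.

12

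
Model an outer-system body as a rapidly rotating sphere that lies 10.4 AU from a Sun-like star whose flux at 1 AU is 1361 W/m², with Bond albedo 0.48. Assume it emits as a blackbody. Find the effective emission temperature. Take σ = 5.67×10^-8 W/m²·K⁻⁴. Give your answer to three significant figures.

73.3 K

Irradiance scales as 1/d², so S = 1361 W/m² × (1/10.4)² = 12.58 W/m².
Absorbed flux (global mean): S(1−α)/4 = 12.58·0.52/4 = 1.636 W/m².
Balancing against σT⁴: T = (1.636/5.67×10⁻⁸)^(1/4) = 73.29 K.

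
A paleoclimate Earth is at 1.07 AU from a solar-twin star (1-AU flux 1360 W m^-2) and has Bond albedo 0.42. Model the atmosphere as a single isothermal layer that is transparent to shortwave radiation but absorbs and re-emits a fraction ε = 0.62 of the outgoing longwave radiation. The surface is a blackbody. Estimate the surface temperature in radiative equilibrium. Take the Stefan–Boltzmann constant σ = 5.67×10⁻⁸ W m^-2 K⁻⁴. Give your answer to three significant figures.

258 kelvin

By the inverse-square law, S = 1360/1.07² = 1188 W m^-2.
Effective emission temperature (TOA balance): σT_e⁴ = S(1−α)/4 = 172.2 W m^-2 → T_e = 234.8 K.
Surface balance with a leaky layer gives σT_s⁴ = σT_e⁴·2/(2−ε), so T_s = T_e·[2/(2−0.62)]^(1/4) = 257.6 K.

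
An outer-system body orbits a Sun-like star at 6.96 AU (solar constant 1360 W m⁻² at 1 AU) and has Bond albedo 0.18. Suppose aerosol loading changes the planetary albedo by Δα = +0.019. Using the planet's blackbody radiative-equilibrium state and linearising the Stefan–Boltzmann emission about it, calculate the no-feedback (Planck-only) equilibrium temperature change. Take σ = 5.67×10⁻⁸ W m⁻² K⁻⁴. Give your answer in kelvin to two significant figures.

-0.58 K

Irradiance scales as 1/d², so S = 1360 W m⁻² × (1/6.96)² = 28.08 W m⁻².
The baseline emission temperature is T_e = 100.4 K.
ΔF = −(S/4)Δα = −(28.08/4)×(+0.019) = -0.1334 W m⁻².
The Planck feedback parameter is 4σT_e³ = 0.2294 W m⁻²/K.
So ΔT₀ = -0.1334/0.2294 = -0.581 K.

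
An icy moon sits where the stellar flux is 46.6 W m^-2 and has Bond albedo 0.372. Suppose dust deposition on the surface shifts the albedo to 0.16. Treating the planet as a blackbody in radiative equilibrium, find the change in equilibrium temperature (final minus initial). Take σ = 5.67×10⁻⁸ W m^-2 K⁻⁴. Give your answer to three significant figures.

8.04 kelvin

Initial: T₁ = [S(1−0.372)/(4σ)]^(1/4) = 106.6 K.
With α = 0.16, T₂ = 114.6 K.
Change: 114.6 − 106.6 = 8.039 K.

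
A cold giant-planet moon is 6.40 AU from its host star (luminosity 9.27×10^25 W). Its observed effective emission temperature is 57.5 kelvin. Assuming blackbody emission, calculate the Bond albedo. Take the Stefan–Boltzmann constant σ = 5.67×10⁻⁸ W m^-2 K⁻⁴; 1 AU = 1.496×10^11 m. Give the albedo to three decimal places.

d = 6.40 × 1.496×10^11 m = 9.574×10^11 m.
S = L/(4πd²) = 8.047 W m^-2.
From σT⁴ = S(1−α)/4 we invert for α: 1−α = 4σT⁴/S.
σT⁴ = 0.6198 W m^-2, so 4σT⁴ = 2.479 W m^-2.
Hence α = 1 − 2.479/8.047 = 0.6919.

0.692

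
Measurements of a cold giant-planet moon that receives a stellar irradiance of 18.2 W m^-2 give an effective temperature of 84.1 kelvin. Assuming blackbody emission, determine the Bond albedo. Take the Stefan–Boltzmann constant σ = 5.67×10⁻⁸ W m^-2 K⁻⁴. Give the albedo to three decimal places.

Rearranging the radiative balance, α = 1 − 4σT⁴/S.
4σT⁴ = 4·5.67×10⁻⁸·(84.1)⁴ = 11.35 W m^-2.
1−α = 11.35/18.20 = 0.6234, so α = 0.3766.

0.377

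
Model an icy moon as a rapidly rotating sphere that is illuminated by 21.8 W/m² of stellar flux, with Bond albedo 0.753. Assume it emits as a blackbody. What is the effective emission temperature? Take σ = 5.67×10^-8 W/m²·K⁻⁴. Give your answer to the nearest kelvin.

70 kelvin

Absorbed flux (global mean): S(1−α)/4 = 21.80·0.247/4 = 1.346 W/m².
Balancing against σT⁴: T = (1.346/5.67×10⁻⁸)^(1/4) = 69.80 K.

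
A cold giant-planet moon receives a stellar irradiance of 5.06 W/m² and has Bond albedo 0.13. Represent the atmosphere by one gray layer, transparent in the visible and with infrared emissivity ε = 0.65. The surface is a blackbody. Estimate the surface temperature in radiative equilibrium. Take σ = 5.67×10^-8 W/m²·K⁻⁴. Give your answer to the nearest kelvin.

At the top of the atmosphere, σT_e⁴ = S(1−α)/4 = 1.101 W/m², giving T_e = 66.38 K.
The surface balance (absorbed SW + ε·downward IR = σT_s⁴) with T_a⁴ = T_s⁴/2 reduces to T_s = T_e·[2/(2−ε)]^¼ = 73.23 K.

73 kelvin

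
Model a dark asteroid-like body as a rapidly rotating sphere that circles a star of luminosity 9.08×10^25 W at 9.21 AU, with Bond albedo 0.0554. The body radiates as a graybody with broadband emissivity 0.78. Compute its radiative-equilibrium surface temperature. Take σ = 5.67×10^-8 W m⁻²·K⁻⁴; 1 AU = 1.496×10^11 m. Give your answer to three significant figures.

67.1 K

Orbital distance: d = 9.21 AU = 1.378×10^12 m.
S = L/(4πd²) = 3.806 W m⁻².
The planet absorbs (1−α)S over its disc πR² and re-emits over 4πR², so the mean absorbed flux is (1−0.0554)·3.806/4 = 0.8988 W m⁻².
Radiative balance εσT⁴ = 0.8988 gives T = [0.8988/(0.78·σ)]^(1/4) = 67.14 K.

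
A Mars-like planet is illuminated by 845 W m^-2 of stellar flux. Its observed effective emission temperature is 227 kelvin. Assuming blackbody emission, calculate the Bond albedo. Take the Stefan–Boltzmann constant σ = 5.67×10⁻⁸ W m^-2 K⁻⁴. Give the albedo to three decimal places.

From σT⁴ = S(1−α)/4 we invert for α: 1−α = 4σT⁴/S.
σT⁴ = 150.6 W m^-2, so 4σT⁴ = 602.2 W m^-2.
1−α = 602.2/845.0 = 0.7127, so α = 0.2873.

0.287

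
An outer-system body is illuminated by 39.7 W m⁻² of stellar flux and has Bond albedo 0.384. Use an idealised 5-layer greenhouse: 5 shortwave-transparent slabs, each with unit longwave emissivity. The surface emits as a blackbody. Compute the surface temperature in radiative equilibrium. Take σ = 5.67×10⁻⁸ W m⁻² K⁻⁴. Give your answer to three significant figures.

Top-of-atmosphere balance: σT_e⁴ = S(1−α)/4 = 6.114 W m⁻² → T_e = 101.9 K.
Layer-by-layer balance gives σT_s⁴ = (N+1)σT_e⁴, so T_s = 6^¼·101.9 = 159.5 K.

159 kelvin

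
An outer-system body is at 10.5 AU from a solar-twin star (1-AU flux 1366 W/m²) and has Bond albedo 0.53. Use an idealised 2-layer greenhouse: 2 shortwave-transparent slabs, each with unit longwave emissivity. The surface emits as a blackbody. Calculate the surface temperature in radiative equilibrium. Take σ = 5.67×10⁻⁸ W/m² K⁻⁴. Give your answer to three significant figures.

Irradiance scales as 1/d², so S = 1366 W/m² × (1/10.5)² = 12.39 W/m².
The effective emission temperature is T_e = [S(1−α)/(4σ)]^¼ = 71.18 K.
With N = 2 opaque layers, T_s = (N+1)^(1/4)·T_e = 3^(1/4)·71.18 = 93.68 K.

93.7 kelvin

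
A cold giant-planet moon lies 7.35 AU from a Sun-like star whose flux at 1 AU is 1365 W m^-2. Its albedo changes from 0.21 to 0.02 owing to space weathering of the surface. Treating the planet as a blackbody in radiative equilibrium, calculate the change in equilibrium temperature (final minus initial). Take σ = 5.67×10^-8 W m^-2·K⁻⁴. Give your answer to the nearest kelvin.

5 K

By the inverse-square law, S = 1365/7.35² = 25.27 W m^-2.
With α = 0.21, T₁ = 96.86 K.
With α = 0.02, T₂ = 102.2 K.
ΔT = T₂ − T₁ = 5.362 K.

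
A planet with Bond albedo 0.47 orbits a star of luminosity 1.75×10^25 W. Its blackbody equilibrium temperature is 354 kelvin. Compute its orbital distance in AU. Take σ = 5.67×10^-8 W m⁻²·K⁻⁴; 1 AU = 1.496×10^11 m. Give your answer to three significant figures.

Energy balance gives S = 4σT⁴/(1−α) = 6720 W m⁻².
S = L/(4πd²) → d = √(L/4πS) = √(1.75×10^25/(4π·6720)) = 1.440×10^10 m = 0.09623 AU.

0.0962 AU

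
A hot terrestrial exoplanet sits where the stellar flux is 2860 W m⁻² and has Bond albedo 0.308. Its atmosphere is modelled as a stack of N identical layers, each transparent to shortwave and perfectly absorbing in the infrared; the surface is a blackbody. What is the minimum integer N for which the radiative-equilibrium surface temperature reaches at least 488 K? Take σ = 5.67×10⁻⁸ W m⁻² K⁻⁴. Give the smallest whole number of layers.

The effective emission temperature is T_e = [S(1−α)/(4σ)]^¼ = 305.6 K.
T_s = (N+1)^(1/4)·T_e ≥ 488 K requires N+1 ≥ (T_s/T_e)⁴ = (488/305.6)⁴ = 6.499.
Rounding up, N = 6.

6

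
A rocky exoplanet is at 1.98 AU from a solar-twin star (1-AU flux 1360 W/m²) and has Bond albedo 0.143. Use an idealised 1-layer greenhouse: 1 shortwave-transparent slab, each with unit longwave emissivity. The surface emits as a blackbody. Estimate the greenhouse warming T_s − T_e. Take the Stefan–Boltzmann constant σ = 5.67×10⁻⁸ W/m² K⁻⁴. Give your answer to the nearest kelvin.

By the inverse-square law, S = 1360/1.98² = 346.9 W/m².
Top-of-atmosphere balance: σT_e⁴ = S(1−α)/4 = 74.32 W/m² → T_e = 190.3 K.
Surface: T_s = (2)^¼·T_e = 226.3 K.
So the greenhouse effect raises the surface by 226.3 − 190.3 = 36.00 K.

36 K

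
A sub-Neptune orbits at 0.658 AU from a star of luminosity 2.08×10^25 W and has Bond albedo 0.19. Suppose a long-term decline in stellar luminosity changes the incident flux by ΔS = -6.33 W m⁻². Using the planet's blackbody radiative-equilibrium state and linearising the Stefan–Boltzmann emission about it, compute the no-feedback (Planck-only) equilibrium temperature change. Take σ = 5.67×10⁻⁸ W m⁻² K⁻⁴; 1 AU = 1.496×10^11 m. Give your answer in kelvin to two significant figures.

-1.5 kelvin

Orbital distance: d = 0.658 AU = 9.844×10^10 m.
Flux at the orbit: S = L/(4πd²) = 2.08×10^25/(4π·(9.84×10^10)²) = 170.8 W m⁻².
Reference equilibrium: T_e = [S(1−α)/(4σ)]^(1/4) = 157.2 K.
ΔF = Δ[S(1−α)]/4 = (1−0.19)·-6.33/4 = -1.282 W m⁻².
The Planck feedback parameter is 4σT_e³ = 0.8804 W m⁻²/K.
So ΔT₀ = -1.282/0.8804 = -1.46 K.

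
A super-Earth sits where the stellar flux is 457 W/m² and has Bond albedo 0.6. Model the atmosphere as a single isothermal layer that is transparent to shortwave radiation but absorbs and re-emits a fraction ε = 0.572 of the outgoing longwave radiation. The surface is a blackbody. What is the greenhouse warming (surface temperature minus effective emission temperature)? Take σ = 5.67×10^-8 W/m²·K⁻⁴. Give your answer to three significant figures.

14.8 K

The planet radiates to space at T_e = [S(1−α)/(4σ)]^(1/4) = 168.5 K.
The surface balance (absorbed SW + ε·downward IR = σT_s⁴) with T_a⁴ = T_s⁴/2 reduces to T_s = T_e·[2/(2−ε)]^¼ = 183.3 K.
The atmosphere warms the surface by 14.80 K.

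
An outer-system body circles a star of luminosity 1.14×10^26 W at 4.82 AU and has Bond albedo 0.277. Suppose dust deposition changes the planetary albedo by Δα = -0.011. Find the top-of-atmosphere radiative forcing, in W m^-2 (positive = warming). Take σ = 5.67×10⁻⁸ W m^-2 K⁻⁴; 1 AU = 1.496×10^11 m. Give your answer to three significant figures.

0.0480 W m^-2

d = 4.82 × 1.496×10^11 m = 7.211×10^11 m.
Flux at the orbit: S = L/(4πd²) = 1.14×10^26/(4π·(7.21×10^11)²) = 17.45 W m^-2.
The change in absorbed flux is Δ[S(1−α)/4] = −SΔα/4 = 0.04798 W m^-2.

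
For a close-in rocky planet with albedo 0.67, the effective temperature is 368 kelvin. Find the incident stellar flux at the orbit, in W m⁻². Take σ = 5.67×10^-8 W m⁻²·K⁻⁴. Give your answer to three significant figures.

12600 W m⁻²

From S(1−α)/4 = σT⁴: S = 4σT⁴/(1−α).
σT⁴ = 5.67×10⁻⁸·(368)⁴ = 1040 W m⁻².
S = 4·1040/0.33 = 12600 W m⁻².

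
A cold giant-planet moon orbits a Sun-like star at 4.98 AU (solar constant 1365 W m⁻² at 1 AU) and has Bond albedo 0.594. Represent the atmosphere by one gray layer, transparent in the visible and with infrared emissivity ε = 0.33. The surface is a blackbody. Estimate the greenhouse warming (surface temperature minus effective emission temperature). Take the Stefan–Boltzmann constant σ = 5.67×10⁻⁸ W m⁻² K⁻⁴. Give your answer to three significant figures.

4.59 kelvin

By the inverse-square law, S = 1365/4.98² = 55.04 W m⁻².
The planet radiates to space at T_e = [S(1−α)/(4σ)]^(1/4) = 99.63 K.
For a single slab of emissivity ε, T_s⁴ = 2T_e⁴/(2−ε); thus T_s = 99.63·(1.198)^(1/4) = 104.2 K.
The atmosphere warms the surface by 4.594 K.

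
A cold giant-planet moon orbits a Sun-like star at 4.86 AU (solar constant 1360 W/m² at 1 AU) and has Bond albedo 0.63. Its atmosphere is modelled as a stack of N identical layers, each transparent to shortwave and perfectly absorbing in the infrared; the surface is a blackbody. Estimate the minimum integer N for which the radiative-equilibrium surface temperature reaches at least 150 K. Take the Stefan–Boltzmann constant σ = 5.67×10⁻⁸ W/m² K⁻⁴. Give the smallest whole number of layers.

5

Irradiance scales as 1/d², so S = 1360 W/m² × (1/4.86)² = 57.58 W/m².
The effective emission temperature is T_e = [S(1−α)/(4σ)]^¼ = 98.45 K.
Since T_s⁴ = (N+1)T_e⁴, we need N ≥ (T_s/T_e)⁴ − 1 = 4.389.
So N ≥ 4.389; the smallest integer is N = 5.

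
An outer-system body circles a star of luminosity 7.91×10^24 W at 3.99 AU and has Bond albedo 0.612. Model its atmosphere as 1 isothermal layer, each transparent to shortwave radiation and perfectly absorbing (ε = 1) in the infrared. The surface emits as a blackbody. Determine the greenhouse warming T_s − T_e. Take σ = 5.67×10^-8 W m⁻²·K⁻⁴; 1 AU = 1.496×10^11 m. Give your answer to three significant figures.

d = 3.99 × 1.496×10^11 m = 5.969×10^11 m.
Flux at the orbit: S = L/(4πd²) = 7.91×10^24/(4π·(5.97×10^11)²) = 1.767 W m⁻².
OLR = S(1−α)/4 = 0.1714 W m⁻²; the top layer radiates at T_e = 41.70 K.
Surface: T_s = (2)^¼·T_e = 49.58 K.
So the greenhouse effect raises the surface by 49.58 − 41.70 = 7.889 K.

7.89 K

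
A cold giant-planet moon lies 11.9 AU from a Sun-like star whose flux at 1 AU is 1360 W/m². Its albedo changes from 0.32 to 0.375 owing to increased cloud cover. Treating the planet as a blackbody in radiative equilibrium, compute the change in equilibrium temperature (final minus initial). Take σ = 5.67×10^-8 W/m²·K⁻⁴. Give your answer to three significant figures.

Irradiance scales as 1/d², so S = 1360 W/m² × (1/11.9)² = 9.604 W/m².
With α = 0.32, T₁ = 73.25 K.
Final:   T₂ = [S(1−0.375)/(4σ)]^(1/4) = 71.72 K.
ΔT = T₂ − T₁ = -1.528 K.

-1.53 kelvin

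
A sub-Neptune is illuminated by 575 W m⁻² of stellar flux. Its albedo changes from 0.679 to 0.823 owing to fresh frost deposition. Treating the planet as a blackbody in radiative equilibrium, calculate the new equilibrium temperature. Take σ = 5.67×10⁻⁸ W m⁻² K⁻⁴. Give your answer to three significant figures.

146 K

T₂ = [S(1−α₂)/(4σ)]^(1/4) = [575.0·0.177/(4σ)]^(1/4) = 145.5 K.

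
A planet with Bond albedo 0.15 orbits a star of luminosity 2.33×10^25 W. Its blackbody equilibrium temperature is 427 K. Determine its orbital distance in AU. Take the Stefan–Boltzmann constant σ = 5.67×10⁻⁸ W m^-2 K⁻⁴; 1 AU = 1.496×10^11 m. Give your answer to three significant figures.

0.0966 AU

The flux needed for this T is 4σT⁴/(1−0.15) = 8870 W m^-2.
From L = 4πd²S, d = √(2.33×10^25/(4π·8870)) = 1.446×10^10 m = 0.09664 AU.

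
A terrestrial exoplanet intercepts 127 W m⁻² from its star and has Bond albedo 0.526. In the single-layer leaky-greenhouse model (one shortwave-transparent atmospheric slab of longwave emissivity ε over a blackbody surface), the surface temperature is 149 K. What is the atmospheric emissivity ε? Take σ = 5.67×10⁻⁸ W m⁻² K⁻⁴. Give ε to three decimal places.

0.923

TOA balance gives T_e = 127.6 K.
Since (2−ε)/2 = (T_e/T_s)⁴ = 0.5385, ε = 0.9230.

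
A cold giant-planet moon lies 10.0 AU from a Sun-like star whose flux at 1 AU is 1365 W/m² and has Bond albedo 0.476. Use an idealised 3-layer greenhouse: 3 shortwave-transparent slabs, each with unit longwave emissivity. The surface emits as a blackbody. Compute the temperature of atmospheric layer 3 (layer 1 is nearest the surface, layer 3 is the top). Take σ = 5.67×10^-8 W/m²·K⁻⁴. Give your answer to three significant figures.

74.9 kelvin

By the inverse-square law, S = 1365/10.0² = 13.65 W/m².
OLR = S(1−α)/4 = 1.788 W/m²; the top layer radiates at T_e = 74.94 K.
Each opaque layer satisfies 2T_j⁴ = T_{j−1}⁴ + T_{j+1}⁴, giving T_k⁴ = (N+1−k)T_e⁴.
T_3 = (1)^(1/4)·74.94 = 74.94 K.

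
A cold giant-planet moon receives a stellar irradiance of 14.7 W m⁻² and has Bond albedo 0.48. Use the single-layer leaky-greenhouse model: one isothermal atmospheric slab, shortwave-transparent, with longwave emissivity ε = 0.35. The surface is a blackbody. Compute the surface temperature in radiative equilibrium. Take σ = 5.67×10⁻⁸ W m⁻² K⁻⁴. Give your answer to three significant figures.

At the top of the atmosphere, σT_e⁴ = S(1−α)/4 = 1.911 W m⁻², giving T_e = 76.19 K.
The surface balance (absorbed SW + ε·downward IR = σT_s⁴) with T_a⁴ = T_s⁴/2 reduces to T_s = T_e·[2/(2−ε)]^¼ = 79.95 K.

79.9 K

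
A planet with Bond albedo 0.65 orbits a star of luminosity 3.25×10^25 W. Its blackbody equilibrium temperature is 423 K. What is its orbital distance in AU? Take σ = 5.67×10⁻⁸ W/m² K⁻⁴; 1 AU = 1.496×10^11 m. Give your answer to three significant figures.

0.0746 AU

Energy balance gives S = 4σT⁴/(1−α) = 20750 W/m².
S = L/(4πd²) → d = √(L/4πS) = √(3.25×10^25/(4π·20750)) = 1.117×10^10 m = 0.07463 AU.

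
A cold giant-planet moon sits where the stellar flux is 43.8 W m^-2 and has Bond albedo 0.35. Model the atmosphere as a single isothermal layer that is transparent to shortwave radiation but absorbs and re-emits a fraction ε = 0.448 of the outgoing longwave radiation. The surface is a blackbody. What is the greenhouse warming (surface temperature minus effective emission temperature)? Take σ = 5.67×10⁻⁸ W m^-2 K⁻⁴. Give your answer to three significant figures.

6.93 kelvin

The planet radiates to space at T_e = [S(1−α)/(4σ)]^(1/4) = 105.8 K.
The surface balance (absorbed SW + ε·downward IR = σT_s⁴) with T_a⁴ = T_s⁴/2 reduces to T_s = T_e·[2/(2−ε)]^¼ = 112.8 K.
The atmosphere warms the surface by 6.928 K.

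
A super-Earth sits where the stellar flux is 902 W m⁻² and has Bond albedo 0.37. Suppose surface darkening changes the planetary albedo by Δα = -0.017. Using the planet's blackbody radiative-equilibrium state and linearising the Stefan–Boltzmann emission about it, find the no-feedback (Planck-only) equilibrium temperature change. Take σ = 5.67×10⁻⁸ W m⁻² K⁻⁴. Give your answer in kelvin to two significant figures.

Reference equilibrium: T_e = [S(1−α)/(4σ)]^(1/4) = 223.7 K.
ΔF = −(S/4)Δα = −(902.0/4)×(-0.017) = 3.834 W m⁻².
Linearising σT⁴ gives d(σT⁴)/dT = 4σT_e³ = 2.540 W m⁻² per K.
So ΔT₀ = 3.834/2.540 = 1.51 K.

1.5 kelvin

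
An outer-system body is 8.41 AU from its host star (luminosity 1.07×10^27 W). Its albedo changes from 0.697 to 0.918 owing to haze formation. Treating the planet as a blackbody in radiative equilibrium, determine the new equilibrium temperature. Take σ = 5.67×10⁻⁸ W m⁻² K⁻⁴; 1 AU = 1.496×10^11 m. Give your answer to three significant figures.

66.4 K

d = 8.41 × 1.496×10^11 m = 1.258×10^12 m.
Flux at the orbit: S = L/(4πd²) = 1.07×10^27/(4π·(1.26×10^12)²) = 53.79 W m⁻².
With the new albedo, S(1−α₂)/4 = 1.103 W m⁻², so T₂ = 66.41 K.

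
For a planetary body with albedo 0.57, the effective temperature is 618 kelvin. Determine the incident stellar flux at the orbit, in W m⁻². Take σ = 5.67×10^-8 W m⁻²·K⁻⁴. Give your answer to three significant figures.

76900 W m⁻²

Invert the energy balance for S: S = 4σT⁴/(1−α).
The emitted flux is σT⁴ = 8271 W m⁻².
So S = 4×8271/(1−0.57) = 76940 W m⁻².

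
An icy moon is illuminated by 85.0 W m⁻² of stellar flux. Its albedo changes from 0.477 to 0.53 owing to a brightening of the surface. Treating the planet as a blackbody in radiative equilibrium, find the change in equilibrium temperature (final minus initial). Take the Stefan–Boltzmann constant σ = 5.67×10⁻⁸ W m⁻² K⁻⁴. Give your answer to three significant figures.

Initial: T₁ = [S(1−0.477)/(4σ)]^(1/4) = 118.3 K.
Final:   T₂ = [S(1−0.53)/(4σ)]^(1/4) = 115.2 K.
ΔT = T₂ − T₁ = -3.119 K.

-3.12 kelvin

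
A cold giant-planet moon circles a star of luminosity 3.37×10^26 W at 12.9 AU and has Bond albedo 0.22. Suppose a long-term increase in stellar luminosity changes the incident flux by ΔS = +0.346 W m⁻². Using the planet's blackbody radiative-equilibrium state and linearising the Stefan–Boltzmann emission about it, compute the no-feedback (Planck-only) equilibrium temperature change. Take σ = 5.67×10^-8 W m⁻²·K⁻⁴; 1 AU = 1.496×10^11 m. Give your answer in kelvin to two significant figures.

0.85 K

d = 12.9 × 1.496×10^11 m = 1.930×10^12 m.
S = L/(4πd²) = 7.201 W m⁻².
Reference equilibrium: T_e = [S(1−α)/(4σ)]^(1/4) = 70.54 K.
TOA radiative forcing: ΔF = (1−α)ΔS/4 = 0.78·(+0.346)/4 = 0.06747 W m⁻².
The Planck feedback parameter is 4σT_e³ = 0.07962 W m⁻²/K.
So ΔT₀ = 0.06747/0.07962 = 0.847 K.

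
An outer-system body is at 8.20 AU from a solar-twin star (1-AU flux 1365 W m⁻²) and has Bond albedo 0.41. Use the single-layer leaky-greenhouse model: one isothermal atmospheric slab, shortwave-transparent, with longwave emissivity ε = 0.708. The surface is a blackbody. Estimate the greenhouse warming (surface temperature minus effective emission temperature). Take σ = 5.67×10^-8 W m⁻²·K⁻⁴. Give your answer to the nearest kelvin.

10 K

Irradiance scales as 1/d², so S = 1365 W m⁻² × (1/8.20)² = 20.30 W m⁻².
The planet radiates to space at T_e = [S(1−α)/(4σ)]^(1/4) = 85.25 K.
For a single slab of emissivity ε, T_s⁴ = 2T_e⁴/(2−ε); thus T_s = 85.25·(1.548)^(1/4) = 95.09 K.
T_s − T_e = 95.09 − 85.25 = 9.840 K.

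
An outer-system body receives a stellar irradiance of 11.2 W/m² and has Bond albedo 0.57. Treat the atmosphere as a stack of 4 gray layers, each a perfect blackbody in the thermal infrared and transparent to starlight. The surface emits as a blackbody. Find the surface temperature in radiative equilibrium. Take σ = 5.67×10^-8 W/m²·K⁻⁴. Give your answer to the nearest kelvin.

OLR = S(1−α)/4 = 1.204 W/m²; the top layer radiates at T_e = 67.88 K.
With N = 4 opaque layers, T_s = (N+1)^(1/4)·T_e = 5^(1/4)·67.88 = 101.5 K.

102 K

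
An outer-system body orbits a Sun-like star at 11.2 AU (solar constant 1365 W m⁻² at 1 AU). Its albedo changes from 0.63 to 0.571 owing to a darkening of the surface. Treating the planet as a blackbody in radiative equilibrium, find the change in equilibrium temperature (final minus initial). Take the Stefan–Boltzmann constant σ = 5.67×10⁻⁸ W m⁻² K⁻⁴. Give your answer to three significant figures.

By the inverse-square law, S = 1365/11.2² = 10.88 W m⁻².
Before: T₁ = [10.88·0.37/(4σ)]^(1/4) = 64.91 K.
Final:   T₂ = [S(1−0.571)/(4σ)]^(1/4) = 67.36 K.
Change: 67.36 − 64.91 = 2.446 K.

2.45 K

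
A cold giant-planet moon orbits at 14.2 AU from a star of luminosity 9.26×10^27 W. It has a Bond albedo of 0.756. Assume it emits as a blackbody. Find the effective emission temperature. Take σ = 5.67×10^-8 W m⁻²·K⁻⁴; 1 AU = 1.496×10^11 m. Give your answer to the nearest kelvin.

115 kelvin

Orbital distance: d = 14.2 AU = 2.124×10^12 m.
Flux at the orbit: S = L/(4πd²) = 9.26×10^27/(4π·(2.12×10^12)²) = 163.3 W m⁻².
Averaging over the sphere, the absorbed flux is S(1−α)/4 = 9.961 W m⁻².
In equilibrium σT⁴ equals this, so T = 115.1 K.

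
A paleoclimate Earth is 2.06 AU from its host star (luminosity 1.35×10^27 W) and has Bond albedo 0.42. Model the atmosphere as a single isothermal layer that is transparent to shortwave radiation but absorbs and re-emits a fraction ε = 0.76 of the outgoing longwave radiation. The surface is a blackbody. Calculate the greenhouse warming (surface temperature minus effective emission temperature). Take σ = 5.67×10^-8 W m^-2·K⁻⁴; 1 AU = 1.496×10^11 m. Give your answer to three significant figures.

29.4 K

d = 2.06 × 1.496×10^11 m = 3.082×10^11 m.
S = L/(4πd²) = 1131 W m^-2.
At the top of the atmosphere, σT_e⁴ = S(1−α)/4 = 164.0 W m^-2, giving T_e = 231.9 K.
The surface balance (absorbed SW + ε·downward IR = σT_s⁴) with T_a⁴ = T_s⁴/2 reduces to T_s = T_e·[2/(2−ε)]^¼ = 261.4 K.
The atmosphere warms the surface by 29.44 K.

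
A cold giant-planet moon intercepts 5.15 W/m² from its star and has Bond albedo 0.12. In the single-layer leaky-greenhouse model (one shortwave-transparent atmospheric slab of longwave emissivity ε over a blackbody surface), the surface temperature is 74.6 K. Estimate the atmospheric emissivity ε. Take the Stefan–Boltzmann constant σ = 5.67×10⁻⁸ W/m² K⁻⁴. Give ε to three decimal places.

0.710

First, T_e = [5.150·(1−0.12)/(4σ)]^(1/4) = 66.86 K.
Inverting T_s⁴ = 2T_e⁴/(2−ε): (T_e/T_s)⁴ = 0.6452, so ε = 2(1 − 0.6452) = 0.7096.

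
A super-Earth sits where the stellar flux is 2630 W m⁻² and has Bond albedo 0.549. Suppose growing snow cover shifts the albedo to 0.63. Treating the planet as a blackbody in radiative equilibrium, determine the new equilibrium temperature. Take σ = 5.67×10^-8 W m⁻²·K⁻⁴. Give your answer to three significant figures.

256 K

New equilibrium: T₂ = [(1−0.63)·2630/(4σ)]^(1/4) = 255.9 K.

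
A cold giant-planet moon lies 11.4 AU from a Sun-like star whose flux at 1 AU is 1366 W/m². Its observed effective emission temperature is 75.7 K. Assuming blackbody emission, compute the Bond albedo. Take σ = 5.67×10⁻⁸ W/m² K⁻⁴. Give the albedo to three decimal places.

0.291

By the inverse-square law, S = 1366/11.4² = 10.51 W/m².
From σT⁴ = S(1−α)/4 we invert for α: 1−α = 4σT⁴/S.
σT⁴ = 1.862 W/m², so 4σT⁴ = 7.448 W/m².
Hence α = 1 − 7.448/10.51 = 0.2914.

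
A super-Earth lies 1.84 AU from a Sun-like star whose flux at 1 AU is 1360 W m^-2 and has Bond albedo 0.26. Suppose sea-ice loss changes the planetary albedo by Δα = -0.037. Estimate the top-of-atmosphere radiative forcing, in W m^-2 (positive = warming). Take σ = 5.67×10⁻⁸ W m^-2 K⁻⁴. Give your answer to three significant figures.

3.72 W m^-2

Flux at the orbit: S = 1360/(1.84)² = 401.7 W m^-2.
TOA radiative forcing: ΔF = −S·Δα/4 = −401.7·(-0.037)/4 = 3.716 W m^-2.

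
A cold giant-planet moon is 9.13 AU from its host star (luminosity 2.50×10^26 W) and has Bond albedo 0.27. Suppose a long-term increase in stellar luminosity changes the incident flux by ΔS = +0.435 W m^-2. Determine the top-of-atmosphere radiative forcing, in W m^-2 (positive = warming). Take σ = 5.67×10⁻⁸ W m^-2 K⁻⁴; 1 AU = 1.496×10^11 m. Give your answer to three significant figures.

0.0794 W m^-2

Orbital distance: d = 9.13 AU = 1.366×10^12 m.
S = L/(4πd²) = 10.66 W m^-2.
Only a fraction (1−α) is absorbed and it's spread over 4πR², so ΔF = (1−α)ΔS/4 = 0.07939 W m^-2.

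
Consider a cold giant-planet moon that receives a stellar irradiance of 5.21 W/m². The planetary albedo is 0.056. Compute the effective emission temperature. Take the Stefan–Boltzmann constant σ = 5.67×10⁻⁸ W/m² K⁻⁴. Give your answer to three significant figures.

68.2 kelvin

Averaging over the sphere, the absorbed flux is S(1−α)/4 = 1.230 W/m².
Set σT⁴ = 1.230 → T = (1.230/σ)^(1/4) = 68.24 K.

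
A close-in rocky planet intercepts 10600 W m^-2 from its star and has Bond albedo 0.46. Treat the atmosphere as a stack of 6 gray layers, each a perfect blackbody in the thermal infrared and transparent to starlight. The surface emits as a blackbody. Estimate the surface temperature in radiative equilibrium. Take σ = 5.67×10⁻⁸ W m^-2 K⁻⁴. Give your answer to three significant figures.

648 K

Top-of-atmosphere balance: σT_e⁴ = S(1−α)/4 = 1431 W m^-2 → T_e = 398.6 K.
With N = 6 opaque layers, T_s = (N+1)^(1/4)·T_e = 7^(1/4)·398.6 = 648.3 K.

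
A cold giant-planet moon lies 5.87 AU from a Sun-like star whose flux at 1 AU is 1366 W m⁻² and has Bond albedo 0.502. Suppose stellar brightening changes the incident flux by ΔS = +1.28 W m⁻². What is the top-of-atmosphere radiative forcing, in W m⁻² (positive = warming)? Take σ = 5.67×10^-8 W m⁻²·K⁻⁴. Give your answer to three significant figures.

0.159 W m⁻²

Flux at the orbit: S = 1366/(5.87)² = 39.64 W m⁻².
ΔF = Δ[S(1−α)]/4 = (1−0.502)·+1.28/4 = 0.1594 W m⁻².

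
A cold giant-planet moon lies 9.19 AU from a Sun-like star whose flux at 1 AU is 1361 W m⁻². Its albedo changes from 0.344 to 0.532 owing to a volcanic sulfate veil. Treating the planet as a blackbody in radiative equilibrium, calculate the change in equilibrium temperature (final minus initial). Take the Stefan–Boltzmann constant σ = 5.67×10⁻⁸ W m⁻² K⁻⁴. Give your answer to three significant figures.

-6.69 kelvin

Irradiance scales as 1/d², so S = 1361 W m⁻² × (1/9.19)² = 16.11 W m⁻².
With α = 0.344, T₁ = 82.63 K.
After:  T₂ = [16.11·0.468/(4σ)]^(1/4) = 75.94 K.
ΔT = T₂ − T₁ = -6.689 K.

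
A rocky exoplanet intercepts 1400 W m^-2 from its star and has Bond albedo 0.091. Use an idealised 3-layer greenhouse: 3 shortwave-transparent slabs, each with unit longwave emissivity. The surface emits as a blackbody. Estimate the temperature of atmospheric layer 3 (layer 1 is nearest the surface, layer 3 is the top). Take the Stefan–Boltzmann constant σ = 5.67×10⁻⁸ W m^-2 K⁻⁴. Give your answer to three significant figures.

274 kelvin

Top-of-atmosphere balance: σT_e⁴ = S(1−α)/4 = 318.2 W m^-2 → T_e = 273.7 K.
In the N-layer model, layer k (counted from the surface) has T_k = (N+1−k)^(1/4)·T_e.
With k = 3: T_3 = (3+1−3)^¼·273.7 K = 273.7 K.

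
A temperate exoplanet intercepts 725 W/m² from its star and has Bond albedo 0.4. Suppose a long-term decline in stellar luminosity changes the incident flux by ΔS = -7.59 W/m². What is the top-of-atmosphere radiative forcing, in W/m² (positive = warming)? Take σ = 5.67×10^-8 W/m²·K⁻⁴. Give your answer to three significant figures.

-1.14 W/m²

ΔF = Δ[S(1−α)]/4 = (1−0.4)·-7.59/4 = -1.138 W/m².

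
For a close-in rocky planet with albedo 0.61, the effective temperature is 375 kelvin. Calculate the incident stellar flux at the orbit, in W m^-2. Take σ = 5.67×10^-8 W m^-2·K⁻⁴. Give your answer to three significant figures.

Invert the energy balance for S: S = 4σT⁴/(1−α).
σT⁴ = 5.67×10⁻⁸·(375)⁴ = 1121 W m^-2.
So S = 4×1121/(1−0.61) = 11500 W m^-2.

11500 W m^-2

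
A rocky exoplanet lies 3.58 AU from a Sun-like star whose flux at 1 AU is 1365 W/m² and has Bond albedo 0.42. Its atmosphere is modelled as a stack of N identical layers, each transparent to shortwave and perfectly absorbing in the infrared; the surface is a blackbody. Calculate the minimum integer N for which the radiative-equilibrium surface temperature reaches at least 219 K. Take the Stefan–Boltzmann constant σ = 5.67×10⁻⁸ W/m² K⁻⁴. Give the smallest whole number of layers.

8

Irradiance scales as 1/d², so S = 1365 W/m² × (1/3.58)² = 106.5 W/m².
OLR = S(1−α)/4 = 15.44 W/m²; the top layer radiates at T_e = 128.5 K.
T_s = (N+1)^(1/4)·T_e ≥ 219 K requires N+1 ≥ (T_s/T_e)⁴ = (219/128.5)⁴ = 8.445.
Rounding up, N = 8.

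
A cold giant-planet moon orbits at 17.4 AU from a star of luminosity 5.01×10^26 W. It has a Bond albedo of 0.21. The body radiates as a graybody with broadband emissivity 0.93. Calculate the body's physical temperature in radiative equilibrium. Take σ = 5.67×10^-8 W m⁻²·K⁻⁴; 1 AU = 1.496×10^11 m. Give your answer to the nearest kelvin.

d = 17.4 × 1.496×10^11 m = 2.603×10^12 m.
Spreading L over a sphere of radius d: S = 5.01×10^26/(4π·2.60×10^12²) = 5.884 W m⁻².
The planet absorbs (1−α)S over its disc πR² and re-emits over 4πR², so the mean absorbed flux is (1−0.21)·5.884/4 = 1.162 W m⁻².
Equating to εσT⁴ with ε = 0.93: T = (1.162/0.93σ)^(1/4) = 68.52 K.

69 K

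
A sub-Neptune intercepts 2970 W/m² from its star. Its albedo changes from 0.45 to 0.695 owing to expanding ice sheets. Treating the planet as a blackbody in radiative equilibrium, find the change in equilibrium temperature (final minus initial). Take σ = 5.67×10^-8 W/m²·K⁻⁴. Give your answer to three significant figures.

Before: T₁ = [2970·0.55/(4σ)]^(1/4) = 291.3 K.
With α = 0.695, T₂ = 251.4 K.
ΔT = T₂ − T₁ = -39.93 K.

-39.9 K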